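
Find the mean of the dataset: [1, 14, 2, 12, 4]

6.6

Step 1: Sum all values: 1 + 14 + 2 + 12 + 4 = 33
Step 2: Count the number of values: n = 5
Step 3: Mean = sum / n = 33 / 5 = 6.6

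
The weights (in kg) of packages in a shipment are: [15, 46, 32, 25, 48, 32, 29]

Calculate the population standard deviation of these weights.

10.6752

Step 1: Compute the mean: 32.4286
Step 2: Sum of squared deviations from the mean: 797.7143
Step 3: Population variance = 797.7143 / 7 = 113.9592
Step 4: Standard deviation = sqrt(113.9592) = 10.6752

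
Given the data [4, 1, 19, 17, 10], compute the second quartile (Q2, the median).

10

Step 1: Sort the data: [1, 4, 10, 17, 19]
Step 2: n = 5
Step 3: Q2 is the median. Since n is odd, it is the middle value at position 3: 10
Step 4: Q2 = 10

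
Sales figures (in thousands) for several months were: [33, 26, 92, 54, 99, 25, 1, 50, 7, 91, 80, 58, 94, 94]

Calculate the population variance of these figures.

1118.9592

Step 1: Compute the mean: (33 + 26 + 92 + 54 + 99 + 25 + 1 + 50 + 7 + 91 + 80 + 58 + 94 + 94) / 14 = 57.4286
Step 2: Compute squared deviations from the mean:
  (33 - 57.4286)^2 = 596.7551
  (26 - 57.4286)^2 = 987.7551
  (92 - 57.4286)^2 = 1195.1837
  (54 - 57.4286)^2 = 11.7551
  (99 - 57.4286)^2 = 1728.1837
  (25 - 57.4286)^2 = 1051.6122
  (1 - 57.4286)^2 = 3184.1837
  (50 - 57.4286)^2 = 55.1837
  (7 - 57.4286)^2 = 2543.0408
  (91 - 57.4286)^2 = 1127.0408
  (80 - 57.4286)^2 = 509.4694
  (58 - 57.4286)^2 = 0.3265
  (94 - 57.4286)^2 = 1337.4694
  (94 - 57.4286)^2 = 1337.4694
Step 3: Sum of squared deviations = 15665.4286
Step 4: Population variance = 15665.4286 / 14 = 1118.9592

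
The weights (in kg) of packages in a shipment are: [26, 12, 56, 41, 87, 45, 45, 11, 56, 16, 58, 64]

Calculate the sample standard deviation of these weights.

23.2671

Step 1: Compute the mean: 43.0833
Step 2: Sum of squared deviations from the mean: 5954.9167
Step 3: Sample variance = 5954.9167 / 11 = 541.3561
Step 4: Standard deviation = sqrt(541.3561) = 23.2671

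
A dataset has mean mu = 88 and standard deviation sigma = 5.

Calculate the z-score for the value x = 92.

0.8

Step 1: Recall the z-score formula: z = (x - mu) / sigma
Step 2: Substitute values: z = (92 - 88) / 5
Step 3: z = 4 / 5 = 0.8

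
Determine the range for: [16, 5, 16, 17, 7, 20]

15

Step 1: Identify the maximum value: max = 20
Step 2: Identify the minimum value: min = 5
Step 3: Range = max - min = 20 - 5 = 15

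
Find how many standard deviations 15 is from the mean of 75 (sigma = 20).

-3

Step 1: Recall the z-score formula: z = (x - mu) / sigma
Step 2: Substitute values: z = (15 - 75) / 20
Step 3: z = -60 / 20 = -3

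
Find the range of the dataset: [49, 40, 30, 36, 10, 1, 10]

48

Step 1: Identify the maximum value: max = 49
Step 2: Identify the minimum value: min = 1
Step 3: Range = max - min = 49 - 1 = 48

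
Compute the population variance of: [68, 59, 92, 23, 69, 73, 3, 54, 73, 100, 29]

790.6116

Step 1: Compute the mean: (68 + 59 + 92 + 23 + 69 + 73 + 3 + 54 + 73 + 100 + 29) / 11 = 58.4545
Step 2: Compute squared deviations from the mean:
  (68 - 58.4545)^2 = 91.1157
  (59 - 58.4545)^2 = 0.2975
  (92 - 58.4545)^2 = 1125.2975
  (23 - 58.4545)^2 = 1257.0248
  (69 - 58.4545)^2 = 111.2066
  (73 - 58.4545)^2 = 211.5702
  (3 - 58.4545)^2 = 3075.2066
  (54 - 58.4545)^2 = 19.843
  (73 - 58.4545)^2 = 211.5702
  (100 - 58.4545)^2 = 1726.0248
  (29 - 58.4545)^2 = 867.5702
Step 3: Sum of squared deviations = 8696.7273
Step 4: Population variance = 8696.7273 / 11 = 790.6116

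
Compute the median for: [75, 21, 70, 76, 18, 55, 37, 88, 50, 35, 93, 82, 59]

59

Step 1: Sort the data in ascending order: [18, 21, 35, 37, 50, 55, 59, 70, 75, 76, 82, 88, 93]
Step 2: The number of values is n = 13.
Step 3: Since n is odd, the median is the middle value at position 7: 59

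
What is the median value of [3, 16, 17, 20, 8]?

16

Step 1: Sort the data in ascending order: [3, 8, 16, 17, 20]
Step 2: The number of values is n = 5.
Step 3: Since n is odd, the median is the middle value at position 3: 16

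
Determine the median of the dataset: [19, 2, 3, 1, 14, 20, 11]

11

Step 1: Sort the data in ascending order: [1, 2, 3, 11, 14, 19, 20]
Step 2: The number of values is n = 7.
Step 3: Since n is odd, the median is the middle value at position 4: 11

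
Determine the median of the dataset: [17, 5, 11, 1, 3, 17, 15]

11

Step 1: Sort the data in ascending order: [1, 3, 5, 11, 15, 17, 17]
Step 2: The number of values is n = 7.
Step 3: Since n is odd, the median is the middle value at position 4: 11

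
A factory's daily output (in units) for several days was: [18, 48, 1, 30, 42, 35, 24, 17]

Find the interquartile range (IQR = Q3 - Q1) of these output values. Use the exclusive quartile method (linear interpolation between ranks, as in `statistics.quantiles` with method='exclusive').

23

Step 1: Sort the data: [1, 17, 18, 24, 30, 35, 42, 48]
Step 2: n = 8
Step 3: Using the exclusive quartile method:
  Q1 = 17.25
  Q2 (median) = 27
  Q3 = 40.25
  IQR = Q3 - Q1 = 40.25 - 17.25 = 23
Step 4: IQR = 23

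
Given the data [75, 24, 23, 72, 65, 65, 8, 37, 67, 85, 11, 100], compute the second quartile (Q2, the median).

65

Step 1: Sort the data: [8, 11, 23, 24, 37, 65, 65, 67, 72, 75, 85, 100]
Step 2: n = 12
Step 3: Q2 is the median. Since n is even, it is the average of the values at positions 6 and 7:
  Q2 = (65 + 65) / 2 = 65
Step 4: Q2 = 65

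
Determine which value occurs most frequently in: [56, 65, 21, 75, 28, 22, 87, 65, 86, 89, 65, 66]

65

Step 1: Count the frequency of each value:
  21: appears 1 time(s)
  22: appears 1 time(s)
  28: appears 1 time(s)
  56: appears 1 time(s)
  65: appears 3 time(s)
  66: appears 1 time(s)
  75: appears 1 time(s)
  86: appears 1 time(s)
  87: appears 1 time(s)
  89: appears 1 time(s)
Step 2: The value 65 appears most frequently (3 times).
Step 3: Mode = 65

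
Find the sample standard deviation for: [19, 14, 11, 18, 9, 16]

3.937

Step 1: Compute the mean: 14.5
Step 2: Sum of squared deviations from the mean: 77.5
Step 3: Sample variance = 77.5 / 5 = 15.5
Step 4: Standard deviation = sqrt(15.5) = 3.937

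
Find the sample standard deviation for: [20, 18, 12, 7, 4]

6.8702

Step 1: Compute the mean: 12.2
Step 2: Sum of squared deviations from the mean: 188.8
Step 3: Sample variance = 188.8 / 4 = 47.2
Step 4: Standard deviation = sqrt(47.2) = 6.8702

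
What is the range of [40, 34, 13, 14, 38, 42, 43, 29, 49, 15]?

36

Step 1: Identify the maximum value: max = 49
Step 2: Identify the minimum value: min = 13
Step 3: Range = max - min = 49 - 13 = 36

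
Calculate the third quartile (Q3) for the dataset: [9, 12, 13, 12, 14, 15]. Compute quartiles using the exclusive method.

14.25

Step 1: Sort the data: [9, 12, 12, 13, 14, 15]
Step 2: n = 6
Step 3: Using the exclusive quartile method:
  Q1 = 11.25
  Q2 (median) = 12.5
  Q3 = 14.25
  IQR = Q3 - Q1 = 14.25 - 11.25 = 3
Step 4: Q3 = 14.25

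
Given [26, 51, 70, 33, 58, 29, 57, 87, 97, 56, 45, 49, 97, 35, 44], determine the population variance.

497.3067

Step 1: Compute the mean: (26 + 51 + 70 + 33 + 58 + 29 + 57 + 87 + 97 + 56 + 45 + 49 + 97 + 35 + 44) / 15 = 55.6
Step 2: Compute squared deviations from the mean:
  (26 - 55.6)^2 = 876.16
  (51 - 55.6)^2 = 21.16
  (70 - 55.6)^2 = 207.36
  (33 - 55.6)^2 = 510.76
  (58 - 55.6)^2 = 5.76
  (29 - 55.6)^2 = 707.56
  (57 - 55.6)^2 = 1.96
  (87 - 55.6)^2 = 985.96
  (97 - 55.6)^2 = 1713.96
  (56 - 55.6)^2 = 0.16
  (45 - 55.6)^2 = 112.36
  (49 - 55.6)^2 = 43.56
  (97 - 55.6)^2 = 1713.96
  (35 - 55.6)^2 = 424.36
  (44 - 55.6)^2 = 134.56
Step 3: Sum of squared deviations = 7459.6
Step 4: Population variance = 7459.6 / 15 = 497.3067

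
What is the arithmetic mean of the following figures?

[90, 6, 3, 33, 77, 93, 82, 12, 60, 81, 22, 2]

46.75

Step 1: Sum all values: 90 + 6 + 3 + 33 + 77 + 93 + 82 + 12 + 60 + 81 + 22 + 2 = 561
Step 2: Count the number of values: n = 12
Step 3: Mean = sum / n = 561 / 12 = 46.75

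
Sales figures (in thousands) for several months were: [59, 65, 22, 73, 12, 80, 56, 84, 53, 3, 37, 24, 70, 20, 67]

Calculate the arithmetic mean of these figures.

48.3333

Step 1: Sum all values: 59 + 65 + 22 + 73 + 12 + 80 + 56 + 84 + 53 + 3 + 37 + 24 + 70 + 20 + 67 = 725
Step 2: Count the number of values: n = 15
Step 3: Mean = sum / n = 725 / 15 = 48.3333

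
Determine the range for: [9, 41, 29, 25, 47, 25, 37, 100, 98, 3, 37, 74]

97

Step 1: Identify the maximum value: max = 100
Step 2: Identify the minimum value: min = 3
Step 3: Range = max - min = 100 - 3 = 97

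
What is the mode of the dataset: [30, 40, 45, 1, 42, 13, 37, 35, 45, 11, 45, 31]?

45

Step 1: Count the frequency of each value:
  1: appears 1 time(s)
  11: appears 1 time(s)
  13: appears 1 time(s)
  30: appears 1 time(s)
  31: appears 1 time(s)
  35: appears 1 time(s)
  37: appears 1 time(s)
  40: appears 1 time(s)
  42: appears 1 time(s)
  45: appears 3 time(s)
Step 2: The value 45 appears most frequently (3 times).
Step 3: Mode = 45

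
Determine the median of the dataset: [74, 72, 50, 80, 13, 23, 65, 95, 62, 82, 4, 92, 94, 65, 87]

72

Step 1: Sort the data in ascending order: [4, 13, 23, 50, 62, 65, 65, 72, 74, 80, 82, 87, 92, 94, 95]
Step 2: The number of values is n = 15.
Step 3: Since n is odd, the median is the middle value at position 8: 72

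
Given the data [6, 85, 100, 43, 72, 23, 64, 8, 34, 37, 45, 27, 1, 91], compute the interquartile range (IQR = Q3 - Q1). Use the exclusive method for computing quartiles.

56

Step 1: Sort the data: [1, 6, 8, 23, 27, 34, 37, 43, 45, 64, 72, 85, 91, 100]
Step 2: n = 14
Step 3: Using the exclusive quartile method:
  Q1 = 19.25
  Q2 (median) = 40
  Q3 = 75.25
  IQR = Q3 - Q1 = 75.25 - 19.25 = 56
Step 4: IQR = 56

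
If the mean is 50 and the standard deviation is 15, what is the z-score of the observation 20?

-2

Step 1: Recall the z-score formula: z = (x - mu) / sigma
Step 2: Substitute values: z = (20 - 50) / 15
Step 3: z = -30 / 15 = -2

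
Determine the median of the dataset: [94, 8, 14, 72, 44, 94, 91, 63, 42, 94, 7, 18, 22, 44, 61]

44

Step 1: Sort the data in ascending order: [7, 8, 14, 18, 22, 42, 44, 44, 61, 63, 72, 91, 94, 94, 94]
Step 2: The number of values is n = 15.
Step 3: Since n is odd, the median is the middle value at position 8: 44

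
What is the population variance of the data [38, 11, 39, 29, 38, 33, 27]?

83.6327

Step 1: Compute the mean: (38 + 11 + 39 + 29 + 38 + 33 + 27) / 7 = 30.7143
Step 2: Compute squared deviations from the mean:
  (38 - 30.7143)^2 = 53.0816
  (11 - 30.7143)^2 = 388.6531
  (39 - 30.7143)^2 = 68.6531
  (29 - 30.7143)^2 = 2.9388
  (38 - 30.7143)^2 = 53.0816
  (33 - 30.7143)^2 = 5.2245
  (27 - 30.7143)^2 = 13.7959
Step 3: Sum of squared deviations = 585.4286
Step 4: Population variance = 585.4286 / 7 = 83.6327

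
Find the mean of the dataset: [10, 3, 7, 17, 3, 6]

7.6667

Step 1: Sum all values: 10 + 3 + 7 + 17 + 3 + 6 = 46
Step 2: Count the number of values: n = 6
Step 3: Mean = sum / n = 46 / 6 = 7.6667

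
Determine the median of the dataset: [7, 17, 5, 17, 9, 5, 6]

7

Step 1: Sort the data in ascending order: [5, 5, 6, 7, 9, 17, 17]
Step 2: The number of values is n = 7.
Step 3: Since n is odd, the median is the middle value at position 4: 7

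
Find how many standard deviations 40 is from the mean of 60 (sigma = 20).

-1

Step 1: Recall the z-score formula: z = (x - mu) / sigma
Step 2: Substitute values: z = (40 - 60) / 20
Step 3: z = -20 / 20 = -1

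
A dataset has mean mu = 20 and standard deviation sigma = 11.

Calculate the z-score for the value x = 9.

-1

Step 1: Recall the z-score formula: z = (x - mu) / sigma
Step 2: Substitute values: z = (9 - 20) / 11
Step 3: z = -11 / 11 = -1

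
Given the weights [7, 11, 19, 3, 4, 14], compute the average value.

9.6667

Step 1: Sum all values: 7 + 11 + 19 + 3 + 4 + 14 = 58
Step 2: Count the number of values: n = 6
Step 3: Mean = sum / n = 58 / 6 = 9.6667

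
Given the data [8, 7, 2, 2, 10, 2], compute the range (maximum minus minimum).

8

Step 1: Identify the maximum value: max = 10
Step 2: Identify the minimum value: min = 2
Step 3: Range = max - min = 10 - 2 = 8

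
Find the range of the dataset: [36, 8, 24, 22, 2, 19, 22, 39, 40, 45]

43

Step 1: Identify the maximum value: max = 45
Step 2: Identify the minimum value: min = 2
Step 3: Range = max - min = 45 - 2 = 43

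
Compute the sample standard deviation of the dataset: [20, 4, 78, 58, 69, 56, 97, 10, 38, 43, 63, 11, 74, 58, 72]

28.1284

Step 1: Compute the mean: 50.0667
Step 2: Sum of squared deviations from the mean: 11076.9333
Step 3: Sample variance = 11076.9333 / 14 = 791.2095
Step 4: Standard deviation = sqrt(791.2095) = 28.1284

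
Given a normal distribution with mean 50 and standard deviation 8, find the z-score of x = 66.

2

Step 1: Recall the z-score formula: z = (x - mu) / sigma
Step 2: Substitute values: z = (66 - 50) / 8
Step 3: z = 16 / 8 = 2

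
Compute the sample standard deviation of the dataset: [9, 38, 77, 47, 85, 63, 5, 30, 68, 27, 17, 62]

27.0286

Step 1: Compute the mean: 44
Step 2: Sum of squared deviations from the mean: 8036
Step 3: Sample variance = 8036 / 11 = 730.5455
Step 4: Standard deviation = sqrt(730.5455) = 27.0286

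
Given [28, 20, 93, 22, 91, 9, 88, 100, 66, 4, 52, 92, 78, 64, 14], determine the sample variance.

1243.0667

Step 1: Compute the mean: (28 + 20 + 93 + 22 + 91 + 9 + 88 + 100 + 66 + 4 + 52 + 92 + 78 + 64 + 14) / 15 = 54.7333
Step 2: Compute squared deviations from the mean:
  (28 - 54.7333)^2 = 714.6711
  (20 - 54.7333)^2 = 1206.4044
  (93 - 54.7333)^2 = 1464.3378
  (22 - 54.7333)^2 = 1071.4711
  (91 - 54.7333)^2 = 1315.2711
  (9 - 54.7333)^2 = 2091.5378
  (88 - 54.7333)^2 = 1106.6711
  (100 - 54.7333)^2 = 2049.0711
  (66 - 54.7333)^2 = 126.9378
  (4 - 54.7333)^2 = 2573.8711
  (52 - 54.7333)^2 = 7.4711
  (92 - 54.7333)^2 = 1388.8044
  (78 - 54.7333)^2 = 541.3378
  (64 - 54.7333)^2 = 85.8711
  (14 - 54.7333)^2 = 1659.2044
Step 3: Sum of squared deviations = 17402.9333
Step 4: Sample variance = 17402.9333 / 14 = 1243.0667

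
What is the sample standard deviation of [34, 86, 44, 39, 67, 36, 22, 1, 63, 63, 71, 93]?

26.9291

Step 1: Compute the mean: 51.5833
Step 2: Sum of squared deviations from the mean: 7976.9167
Step 3: Sample variance = 7976.9167 / 11 = 725.1742
Step 4: Standard deviation = sqrt(725.1742) = 26.9291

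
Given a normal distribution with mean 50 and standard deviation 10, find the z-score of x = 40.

-1

Step 1: Recall the z-score formula: z = (x - mu) / sigma
Step 2: Substitute values: z = (40 - 50) / 10
Step 3: z = -10 / 10 = -1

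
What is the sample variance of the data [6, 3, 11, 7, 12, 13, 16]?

20.5714

Step 1: Compute the mean: (6 + 3 + 11 + 7 + 12 + 13 + 16) / 7 = 9.7143
Step 2: Compute squared deviations from the mean:
  (6 - 9.7143)^2 = 13.7959
  (3 - 9.7143)^2 = 45.0816
  (11 - 9.7143)^2 = 1.6531
  (7 - 9.7143)^2 = 7.3673
  (12 - 9.7143)^2 = 5.2245
  (13 - 9.7143)^2 = 10.7959
  (16 - 9.7143)^2 = 39.5102
Step 3: Sum of squared deviations = 123.4286
Step 4: Sample variance = 123.4286 / 6 = 20.5714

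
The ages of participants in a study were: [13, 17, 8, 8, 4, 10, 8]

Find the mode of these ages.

8

Step 1: Count the frequency of each value:
  4: appears 1 time(s)
  8: appears 3 time(s)
  10: appears 1 time(s)
  13: appears 1 time(s)
  17: appears 1 time(s)
Step 2: The value 8 appears most frequently (3 times).
Step 3: Mode = 8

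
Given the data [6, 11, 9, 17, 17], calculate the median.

11

Step 1: Sort the data in ascending order: [6, 9, 11, 17, 17]
Step 2: The number of values is n = 5.
Step 3: Since n is odd, the median is the middle value at position 3: 11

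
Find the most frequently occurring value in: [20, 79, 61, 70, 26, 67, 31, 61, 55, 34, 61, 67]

61

Step 1: Count the frequency of each value:
  20: appears 1 time(s)
  26: appears 1 time(s)
  31: appears 1 time(s)
  34: appears 1 time(s)
  55: appears 1 time(s)
  61: appears 3 time(s)
  67: appears 2 time(s)
  70: appears 1 time(s)
  79: appears 1 time(s)
Step 2: The value 61 appears most frequently (3 times).
Step 3: Mode = 61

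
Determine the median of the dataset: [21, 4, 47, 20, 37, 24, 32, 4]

22.5

Step 1: Sort the data in ascending order: [4, 4, 20, 21, 24, 32, 37, 47]
Step 2: The number of values is n = 8.
Step 3: Since n is even, the median is the average of positions 4 and 5:
  Median = (21 + 24) / 2 = 22.5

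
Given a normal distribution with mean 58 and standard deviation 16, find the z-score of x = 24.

-2.125

Step 1: Recall the z-score formula: z = (x - mu) / sigma
Step 2: Substitute values: z = (24 - 58) / 16
Step 3: z = -34 / 16 = -2.125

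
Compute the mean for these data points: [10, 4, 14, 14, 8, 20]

11.6667

Step 1: Sum all values: 10 + 4 + 14 + 14 + 8 + 20 = 70
Step 2: Count the number of values: n = 6
Step 3: Mean = sum / n = 70 / 6 = 11.6667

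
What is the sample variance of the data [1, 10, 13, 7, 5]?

21.2

Step 1: Compute the mean: (1 + 10 + 13 + 7 + 5) / 5 = 7.2
Step 2: Compute squared deviations from the mean:
  (1 - 7.2)^2 = 38.44
  (10 - 7.2)^2 = 7.84
  (13 - 7.2)^2 = 33.64
  (7 - 7.2)^2 = 0.04
  (5 - 7.2)^2 = 4.84
Step 3: Sum of squared deviations = 84.8
Step 4: Sample variance = 84.8 / 4 = 21.2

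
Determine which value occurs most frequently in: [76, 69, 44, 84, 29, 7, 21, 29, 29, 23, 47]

29

Step 1: Count the frequency of each value:
  7: appears 1 time(s)
  21: appears 1 time(s)
  23: appears 1 time(s)
  29: appears 3 time(s)
  44: appears 1 time(s)
  47: appears 1 time(s)
  69: appears 1 time(s)
  76: appears 1 time(s)
  84: appears 1 time(s)
Step 2: The value 29 appears most frequently (3 times).
Step 3: Mode = 29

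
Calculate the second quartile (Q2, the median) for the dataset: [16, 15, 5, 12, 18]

15

Step 1: Sort the data: [5, 12, 15, 16, 18]
Step 2: n = 5
Step 3: Q2 is the median. Since n is odd, it is the middle value at position 3: 15
Step 4: Q2 = 15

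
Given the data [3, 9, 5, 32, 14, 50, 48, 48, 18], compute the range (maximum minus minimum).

47

Step 1: Identify the maximum value: max = 50
Step 2: Identify the minimum value: min = 3
Step 3: Range = max - min = 50 - 3 = 47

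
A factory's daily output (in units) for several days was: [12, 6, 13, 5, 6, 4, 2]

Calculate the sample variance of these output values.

16.8095

Step 1: Compute the mean: (12 + 6 + 13 + 5 + 6 + 4 + 2) / 7 = 6.8571
Step 2: Compute squared deviations from the mean:
  (12 - 6.8571)^2 = 26.449
  (6 - 6.8571)^2 = 0.7347
  (13 - 6.8571)^2 = 37.7347
  (5 - 6.8571)^2 = 3.449
  (6 - 6.8571)^2 = 0.7347
  (4 - 6.8571)^2 = 8.1633
  (2 - 6.8571)^2 = 23.5918
Step 3: Sum of squared deviations = 100.8571
Step 4: Sample variance = 100.8571 / 6 = 16.8095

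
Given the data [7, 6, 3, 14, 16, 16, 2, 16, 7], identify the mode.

16

Step 1: Count the frequency of each value:
  2: appears 1 time(s)
  3: appears 1 time(s)
  6: appears 1 time(s)
  7: appears 2 time(s)
  14: appears 1 time(s)
  16: appears 3 time(s)
Step 2: The value 16 appears most frequently (3 times).
Step 3: Mode = 16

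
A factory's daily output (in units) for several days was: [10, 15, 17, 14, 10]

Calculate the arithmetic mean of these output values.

13.2

Step 1: Sum all values: 10 + 15 + 17 + 14 + 10 = 66
Step 2: Count the number of values: n = 5
Step 3: Mean = sum / n = 66 / 5 = 13.2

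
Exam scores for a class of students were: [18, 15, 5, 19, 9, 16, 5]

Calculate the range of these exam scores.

14

Step 1: Identify the maximum value: max = 19
Step 2: Identify the minimum value: min = 5
Step 3: Range = max - min = 19 - 5 = 14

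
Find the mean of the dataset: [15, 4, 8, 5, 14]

9.2

Step 1: Sum all values: 15 + 4 + 8 + 5 + 14 = 46
Step 2: Count the number of values: n = 5
Step 3: Mean = sum / n = 46 / 5 = 9.2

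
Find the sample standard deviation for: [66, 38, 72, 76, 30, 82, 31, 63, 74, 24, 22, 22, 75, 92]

25.4231

Step 1: Compute the mean: 54.7857
Step 2: Sum of squared deviations from the mean: 8402.3571
Step 3: Sample variance = 8402.3571 / 13 = 646.3352
Step 4: Standard deviation = sqrt(646.3352) = 25.4231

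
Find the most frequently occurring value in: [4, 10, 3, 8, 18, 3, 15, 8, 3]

3

Step 1: Count the frequency of each value:
  3: appears 3 time(s)
  4: appears 1 time(s)
  8: appears 2 time(s)
  10: appears 1 time(s)
  15: appears 1 time(s)
  18: appears 1 time(s)
Step 2: The value 3 appears most frequently (3 times).
Step 3: Mode = 3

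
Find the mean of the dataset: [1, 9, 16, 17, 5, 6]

9

Step 1: Sum all values: 1 + 9 + 16 + 17 + 5 + 6 = 54
Step 2: Count the number of values: n = 6
Step 3: Mean = sum / n = 54 / 6 = 9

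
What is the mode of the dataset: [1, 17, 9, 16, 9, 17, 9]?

9

Step 1: Count the frequency of each value:
  1: appears 1 time(s)
  9: appears 3 time(s)
  16: appears 1 time(s)
  17: appears 2 time(s)
Step 2: The value 9 appears most frequently (3 times).
Step 3: Mode = 9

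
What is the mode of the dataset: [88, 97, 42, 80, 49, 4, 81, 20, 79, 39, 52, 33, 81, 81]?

81

Step 1: Count the frequency of each value:
  4: appears 1 time(s)
  20: appears 1 time(s)
  33: appears 1 time(s)
  39: appears 1 time(s)
  42: appears 1 time(s)
  49: appears 1 time(s)
  52: appears 1 time(s)
  79: appears 1 time(s)
  80: appears 1 time(s)
  81: appears 3 time(s)
  88: appears 1 time(s)
  97: appears 1 time(s)
Step 2: The value 81 appears most frequently (3 times).
Step 3: Mode = 81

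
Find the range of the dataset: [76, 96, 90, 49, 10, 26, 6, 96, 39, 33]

90

Step 1: Identify the maximum value: max = 96
Step 2: Identify the minimum value: min = 6
Step 3: Range = max - min = 96 - 6 = 90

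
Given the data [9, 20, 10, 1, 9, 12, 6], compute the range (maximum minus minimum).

19

Step 1: Identify the maximum value: max = 20
Step 2: Identify the minimum value: min = 1
Step 3: Range = max - min = 20 - 1 = 19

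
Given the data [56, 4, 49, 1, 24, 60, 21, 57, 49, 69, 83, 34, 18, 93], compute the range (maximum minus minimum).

92

Step 1: Identify the maximum value: max = 93
Step 2: Identify the minimum value: min = 1
Step 3: Range = max - min = 93 - 1 = 92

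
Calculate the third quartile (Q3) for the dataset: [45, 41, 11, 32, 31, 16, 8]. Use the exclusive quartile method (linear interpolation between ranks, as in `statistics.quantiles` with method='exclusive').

41

Step 1: Sort the data: [8, 11, 16, 31, 32, 41, 45]
Step 2: n = 7
Step 3: Using the exclusive quartile method:
  Q1 = 11
  Q2 (median) = 31
  Q3 = 41
  IQR = Q3 - Q1 = 41 - 11 = 30
Step 4: Q3 = 41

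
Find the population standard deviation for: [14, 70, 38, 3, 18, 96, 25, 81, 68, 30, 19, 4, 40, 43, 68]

28.1303

Step 1: Compute the mean: 41.1333
Step 2: Sum of squared deviations from the mean: 11869.7333
Step 3: Population variance = 11869.7333 / 15 = 791.3156
Step 4: Standard deviation = sqrt(791.3156) = 28.1303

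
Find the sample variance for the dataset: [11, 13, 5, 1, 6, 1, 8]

21.2857

Step 1: Compute the mean: (11 + 13 + 5 + 1 + 6 + 1 + 8) / 7 = 6.4286
Step 2: Compute squared deviations from the mean:
  (11 - 6.4286)^2 = 20.898
  (13 - 6.4286)^2 = 43.1837
  (5 - 6.4286)^2 = 2.0408
  (1 - 6.4286)^2 = 29.4694
  (6 - 6.4286)^2 = 0.1837
  (1 - 6.4286)^2 = 29.4694
  (8 - 6.4286)^2 = 2.4694
Step 3: Sum of squared deviations = 127.7143
Step 4: Sample variance = 127.7143 / 6 = 21.2857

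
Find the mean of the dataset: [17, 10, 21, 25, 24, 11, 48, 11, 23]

21.1111

Step 1: Sum all values: 17 + 10 + 21 + 25 + 24 + 11 + 48 + 11 + 23 = 190
Step 2: Count the number of values: n = 9
Step 3: Mean = sum / n = 190 / 9 = 21.1111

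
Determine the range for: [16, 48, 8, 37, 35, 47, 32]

40

Step 1: Identify the maximum value: max = 48
Step 2: Identify the minimum value: min = 8
Step 3: Range = max - min = 48 - 8 = 40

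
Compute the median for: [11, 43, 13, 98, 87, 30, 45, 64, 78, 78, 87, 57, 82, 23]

60.5

Step 1: Sort the data in ascending order: [11, 13, 23, 30, 43, 45, 57, 64, 78, 78, 82, 87, 87, 98]
Step 2: The number of values is n = 14.
Step 3: Since n is even, the median is the average of positions 7 and 8:
  Median = (57 + 64) / 2 = 60.5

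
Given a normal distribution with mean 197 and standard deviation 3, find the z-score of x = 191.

-2

Step 1: Recall the z-score formula: z = (x - mu) / sigma
Step 2: Substitute values: z = (191 - 197) / 3
Step 3: z = -6 / 3 = -2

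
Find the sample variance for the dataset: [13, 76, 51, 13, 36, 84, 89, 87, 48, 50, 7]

950.8545

Step 1: Compute the mean: (13 + 76 + 51 + 13 + 36 + 84 + 89 + 87 + 48 + 50 + 7) / 11 = 50.3636
Step 2: Compute squared deviations from the mean:
  (13 - 50.3636)^2 = 1396.0413
  (76 - 50.3636)^2 = 657.2231
  (51 - 50.3636)^2 = 0.405
  (13 - 50.3636)^2 = 1396.0413
  (36 - 50.3636)^2 = 206.314
  (84 - 50.3636)^2 = 1131.405
  (89 - 50.3636)^2 = 1492.7686
  (87 - 50.3636)^2 = 1342.2231
  (48 - 50.3636)^2 = 5.5868
  (50 - 50.3636)^2 = 0.1322
  (7 - 50.3636)^2 = 1880.405
Step 3: Sum of squared deviations = 9508.5455
Step 4: Sample variance = 9508.5455 / 10 = 950.8545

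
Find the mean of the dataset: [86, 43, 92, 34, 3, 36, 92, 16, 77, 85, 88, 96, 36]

60.3077

Step 1: Sum all values: 86 + 43 + 92 + 34 + 3 + 36 + 92 + 16 + 77 + 85 + 88 + 96 + 36 = 784
Step 2: Count the number of values: n = 13
Step 3: Mean = sum / n = 784 / 13 = 60.3077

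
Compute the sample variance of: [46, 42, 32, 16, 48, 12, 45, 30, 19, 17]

195.3444

Step 1: Compute the mean: (46 + 42 + 32 + 16 + 48 + 12 + 45 + 30 + 19 + 17) / 10 = 30.7
Step 2: Compute squared deviations from the mean:
  (46 - 30.7)^2 = 234.09
  (42 - 30.7)^2 = 127.69
  (32 - 30.7)^2 = 1.69
  (16 - 30.7)^2 = 216.09
  (48 - 30.7)^2 = 299.29
  (12 - 30.7)^2 = 349.69
  (45 - 30.7)^2 = 204.49
  (30 - 30.7)^2 = 0.49
  (19 - 30.7)^2 = 136.89
  (17 - 30.7)^2 = 187.69
Step 3: Sum of squared deviations = 1758.1
Step 4: Sample variance = 1758.1 / 9 = 195.3444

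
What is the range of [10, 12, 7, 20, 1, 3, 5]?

19

Step 1: Identify the maximum value: max = 20
Step 2: Identify the minimum value: min = 1
Step 3: Range = max - min = 20 - 1 = 19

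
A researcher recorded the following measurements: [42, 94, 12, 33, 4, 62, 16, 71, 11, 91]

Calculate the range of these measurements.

90

Step 1: Identify the maximum value: max = 94
Step 2: Identify the minimum value: min = 4
Step 3: Range = max - min = 94 - 4 = 90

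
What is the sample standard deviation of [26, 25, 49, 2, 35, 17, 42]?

15.7903

Step 1: Compute the mean: 28
Step 2: Sum of squared deviations from the mean: 1496
Step 3: Sample variance = 1496 / 6 = 249.3333
Step 4: Standard deviation = sqrt(249.3333) = 15.7903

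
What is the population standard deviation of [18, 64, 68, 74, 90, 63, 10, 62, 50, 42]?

23.5136

Step 1: Compute the mean: 54.1
Step 2: Sum of squared deviations from the mean: 5528.9
Step 3: Population variance = 5528.9 / 10 = 552.89
Step 4: Standard deviation = sqrt(552.89) = 23.5136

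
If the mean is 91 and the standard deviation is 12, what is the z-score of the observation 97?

0.5

Step 1: Recall the z-score formula: z = (x - mu) / sigma
Step 2: Substitute values: z = (97 - 91) / 12
Step 3: z = 6 / 12 = 0.5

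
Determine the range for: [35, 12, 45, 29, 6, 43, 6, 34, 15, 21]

39

Step 1: Identify the maximum value: max = 45
Step 2: Identify the minimum value: min = 6
Step 3: Range = max - min = 45 - 6 = 39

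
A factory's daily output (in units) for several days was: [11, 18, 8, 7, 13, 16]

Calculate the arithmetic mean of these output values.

12.1667

Step 1: Sum all values: 11 + 18 + 8 + 7 + 13 + 16 = 73
Step 2: Count the number of values: n = 6
Step 3: Mean = sum / n = 73 / 6 = 12.1667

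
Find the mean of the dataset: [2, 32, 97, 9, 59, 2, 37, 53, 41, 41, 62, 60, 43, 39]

41.2143

Step 1: Sum all values: 2 + 32 + 97 + 9 + 59 + 2 + 37 + 53 + 41 + 41 + 62 + 60 + 43 + 39 = 577
Step 2: Count the number of values: n = 14
Step 3: Mean = sum / n = 577 / 14 = 41.2143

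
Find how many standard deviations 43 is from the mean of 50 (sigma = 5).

-1.4

Step 1: Recall the z-score formula: z = (x - mu) / sigma
Step 2: Substitute values: z = (43 - 50) / 5
Step 3: z = -7 / 5 = -1.4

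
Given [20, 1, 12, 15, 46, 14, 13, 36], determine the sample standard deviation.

14.471

Step 1: Compute the mean: 19.625
Step 2: Sum of squared deviations from the mean: 1465.875
Step 3: Sample variance = 1465.875 / 7 = 209.4107
Step 4: Standard deviation = sqrt(209.4107) = 14.471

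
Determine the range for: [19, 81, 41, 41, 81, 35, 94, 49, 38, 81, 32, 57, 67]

75

Step 1: Identify the maximum value: max = 94
Step 2: Identify the minimum value: min = 19
Step 3: Range = max - min = 94 - 19 = 75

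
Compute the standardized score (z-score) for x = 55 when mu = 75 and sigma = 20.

-1

Step 1: Recall the z-score formula: z = (x - mu) / sigma
Step 2: Substitute values: z = (55 - 75) / 20
Step 3: z = -20 / 20 = -1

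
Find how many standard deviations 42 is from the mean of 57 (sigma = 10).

-1.5

Step 1: Recall the z-score formula: z = (x - mu) / sigma
Step 2: Substitute values: z = (42 - 57) / 10
Step 3: z = -15 / 10 = -1.5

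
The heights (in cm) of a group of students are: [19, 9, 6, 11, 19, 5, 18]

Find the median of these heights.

11

Step 1: Sort the data in ascending order: [5, 6, 9, 11, 18, 19, 19]
Step 2: The number of values is n = 7.
Step 3: Since n is odd, the median is the middle value at position 4: 11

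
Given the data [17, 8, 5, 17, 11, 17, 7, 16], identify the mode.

17

Step 1: Count the frequency of each value:
  5: appears 1 time(s)
  7: appears 1 time(s)
  8: appears 1 time(s)
  11: appears 1 time(s)
  16: appears 1 time(s)
  17: appears 3 time(s)
Step 2: The value 17 appears most frequently (3 times).
Step 3: Mode = 17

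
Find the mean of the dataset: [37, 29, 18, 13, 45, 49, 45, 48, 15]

33.2222

Step 1: Sum all values: 37 + 29 + 18 + 13 + 45 + 49 + 45 + 48 + 15 = 299
Step 2: Count the number of values: n = 9
Step 3: Mean = sum / n = 299 / 9 = 33.2222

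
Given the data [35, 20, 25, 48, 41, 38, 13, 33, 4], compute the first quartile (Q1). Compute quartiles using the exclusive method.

16.5

Step 1: Sort the data: [4, 13, 20, 25, 33, 35, 38, 41, 48]
Step 2: n = 9
Step 3: Using the exclusive quartile method:
  Q1 = 16.5
  Q2 (median) = 33
  Q3 = 39.5
  IQR = Q3 - Q1 = 39.5 - 16.5 = 23
Step 4: Q1 = 16.5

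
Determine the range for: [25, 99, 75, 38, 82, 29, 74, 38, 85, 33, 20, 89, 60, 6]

93

Step 1: Identify the maximum value: max = 99
Step 2: Identify the minimum value: min = 6
Step 3: Range = max - min = 99 - 6 = 93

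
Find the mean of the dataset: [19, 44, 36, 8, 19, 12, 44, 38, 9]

25.4444

Step 1: Sum all values: 19 + 44 + 36 + 8 + 19 + 12 + 44 + 38 + 9 = 229
Step 2: Count the number of values: n = 9
Step 3: Mean = sum / n = 229 / 9 = 25.4444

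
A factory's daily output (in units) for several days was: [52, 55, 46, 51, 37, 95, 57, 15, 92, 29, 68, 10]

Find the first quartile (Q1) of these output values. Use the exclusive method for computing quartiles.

31

Step 1: Sort the data: [10, 15, 29, 37, 46, 51, 52, 55, 57, 68, 92, 95]
Step 2: n = 12
Step 3: Using the exclusive quartile method:
  Q1 = 31
  Q2 (median) = 51.5
  Q3 = 65.25
  IQR = Q3 - Q1 = 65.25 - 31 = 34.25
Step 4: Q1 = 31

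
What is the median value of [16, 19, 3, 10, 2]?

10

Step 1: Sort the data in ascending order: [2, 3, 10, 16, 19]
Step 2: The number of values is n = 5.
Step 3: Since n is odd, the median is the middle value at position 3: 10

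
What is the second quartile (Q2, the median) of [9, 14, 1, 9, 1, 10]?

9

Step 1: Sort the data: [1, 1, 9, 9, 10, 14]
Step 2: n = 6
Step 3: Q2 is the median. Since n is even, it is the average of the values at positions 3 and 4:
  Q2 = (9 + 9) / 2 = 9
Step 4: Q2 = 9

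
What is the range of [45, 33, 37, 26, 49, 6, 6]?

43

Step 1: Identify the maximum value: max = 49
Step 2: Identify the minimum value: min = 6
Step 3: Range = max - min = 49 - 6 = 43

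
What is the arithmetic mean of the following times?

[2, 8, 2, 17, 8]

7.4

Step 1: Sum all values: 2 + 8 + 2 + 17 + 8 = 37
Step 2: Count the number of values: n = 5
Step 3: Mean = sum / n = 37 / 5 = 7.4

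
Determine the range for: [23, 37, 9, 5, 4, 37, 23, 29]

33

Step 1: Identify the maximum value: max = 37
Step 2: Identify the minimum value: min = 4
Step 3: Range = max - min = 37 - 4 = 33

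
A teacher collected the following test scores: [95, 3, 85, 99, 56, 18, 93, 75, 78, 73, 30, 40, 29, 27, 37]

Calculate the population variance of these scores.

921.9822

Step 1: Compute the mean: (95 + 3 + 85 + 99 + 56 + 18 + 93 + 75 + 78 + 73 + 30 + 40 + 29 + 27 + 37) / 15 = 55.8667
Step 2: Compute squared deviations from the mean:
  (95 - 55.8667)^2 = 1531.4178
  (3 - 55.8667)^2 = 2794.8844
  (85 - 55.8667)^2 = 848.7511
  (99 - 55.8667)^2 = 1860.4844
  (56 - 55.8667)^2 = 0.0178
  (18 - 55.8667)^2 = 1433.8844
  (93 - 55.8667)^2 = 1378.8844
  (75 - 55.8667)^2 = 366.0844
  (78 - 55.8667)^2 = 489.8844
  (73 - 55.8667)^2 = 293.5511
  (30 - 55.8667)^2 = 669.0844
  (40 - 55.8667)^2 = 251.7511
  (29 - 55.8667)^2 = 721.8178
  (27 - 55.8667)^2 = 833.2844
  (37 - 55.8667)^2 = 355.9511
Step 3: Sum of squared deviations = 13829.7333
Step 4: Population variance = 13829.7333 / 15 = 921.9822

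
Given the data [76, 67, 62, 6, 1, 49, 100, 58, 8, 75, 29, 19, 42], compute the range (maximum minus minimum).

99

Step 1: Identify the maximum value: max = 100
Step 2: Identify the minimum value: min = 1
Step 3: Range = max - min = 100 - 1 = 99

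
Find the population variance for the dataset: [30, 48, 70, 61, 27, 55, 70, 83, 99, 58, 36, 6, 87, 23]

675.8827

Step 1: Compute the mean: (30 + 48 + 70 + 61 + 27 + 55 + 70 + 83 + 99 + 58 + 36 + 6 + 87 + 23) / 14 = 53.7857
Step 2: Compute squared deviations from the mean:
  (30 - 53.7857)^2 = 565.7602
  (48 - 53.7857)^2 = 33.4745
  (70 - 53.7857)^2 = 262.9031
  (61 - 53.7857)^2 = 52.0459
  (27 - 53.7857)^2 = 717.4745
  (55 - 53.7857)^2 = 1.4745
  (70 - 53.7857)^2 = 262.9031
  (83 - 53.7857)^2 = 853.4745
  (99 - 53.7857)^2 = 2044.3316
  (58 - 53.7857)^2 = 17.7602
  (36 - 53.7857)^2 = 316.3316
  (6 - 53.7857)^2 = 2283.4745
  (87 - 53.7857)^2 = 1103.1888
  (23 - 53.7857)^2 = 947.7602
Step 3: Sum of squared deviations = 9462.3571
Step 4: Population variance = 9462.3571 / 14 = 675.8827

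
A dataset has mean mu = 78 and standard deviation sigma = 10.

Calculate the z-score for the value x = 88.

1

Step 1: Recall the z-score formula: z = (x - mu) / sigma
Step 2: Substitute values: z = (88 - 78) / 10
Step 3: z = 10 / 10 = 1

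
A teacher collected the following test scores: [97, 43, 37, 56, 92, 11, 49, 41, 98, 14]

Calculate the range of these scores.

87

Step 1: Identify the maximum value: max = 98
Step 2: Identify the minimum value: min = 11
Step 3: Range = max - min = 98 - 11 = 87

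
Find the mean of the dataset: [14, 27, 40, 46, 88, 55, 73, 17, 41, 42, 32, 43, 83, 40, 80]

48.0667

Step 1: Sum all values: 14 + 27 + 40 + 46 + 88 + 55 + 73 + 17 + 41 + 42 + 32 + 43 + 83 + 40 + 80 = 721
Step 2: Count the number of values: n = 15
Step 3: Mean = sum / n = 721 / 15 = 48.0667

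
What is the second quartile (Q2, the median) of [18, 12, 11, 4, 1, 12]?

11.5

Step 1: Sort the data: [1, 4, 11, 12, 12, 18]
Step 2: n = 6
Step 3: Q2 is the median. Since n is even, it is the average of the values at positions 3 and 4:
  Q2 = (11 + 12) / 2 = 11.5
Step 4: Q2 = 11.5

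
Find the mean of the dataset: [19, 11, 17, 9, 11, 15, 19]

14.4286

Step 1: Sum all values: 19 + 11 + 17 + 9 + 11 + 15 + 19 = 101
Step 2: Count the number of values: n = 7
Step 3: Mean = sum / n = 101 / 7 = 14.4286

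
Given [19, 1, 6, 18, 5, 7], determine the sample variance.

54.6667

Step 1: Compute the mean: (19 + 1 + 6 + 18 + 5 + 7) / 6 = 9.3333
Step 2: Compute squared deviations from the mean:
  (19 - 9.3333)^2 = 93.4444
  (1 - 9.3333)^2 = 69.4444
  (6 - 9.3333)^2 = 11.1111
  (18 - 9.3333)^2 = 75.1111
  (5 - 9.3333)^2 = 18.7778
  (7 - 9.3333)^2 = 5.4444
Step 3: Sum of squared deviations = 273.3333
Step 4: Sample variance = 273.3333 / 5 = 54.6667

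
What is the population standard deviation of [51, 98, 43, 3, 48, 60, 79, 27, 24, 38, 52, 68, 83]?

25.1605

Step 1: Compute the mean: 51.8462
Step 2: Sum of squared deviations from the mean: 8229.6923
Step 3: Population variance = 8229.6923 / 13 = 633.0533
Step 4: Standard deviation = sqrt(633.0533) = 25.1605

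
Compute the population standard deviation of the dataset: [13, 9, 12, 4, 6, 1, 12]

4.257

Step 1: Compute the mean: 8.1429
Step 2: Sum of squared deviations from the mean: 126.8571
Step 3: Population variance = 126.8571 / 7 = 18.1224
Step 4: Standard deviation = sqrt(18.1224) = 4.257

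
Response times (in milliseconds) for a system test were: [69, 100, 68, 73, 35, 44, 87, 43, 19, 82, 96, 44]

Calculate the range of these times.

81

Step 1: Identify the maximum value: max = 100
Step 2: Identify the minimum value: min = 19
Step 3: Range = max - min = 100 - 19 = 81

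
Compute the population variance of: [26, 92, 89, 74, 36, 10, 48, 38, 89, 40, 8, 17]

897.0208

Step 1: Compute the mean: (26 + 92 + 89 + 74 + 36 + 10 + 48 + 38 + 89 + 40 + 8 + 17) / 12 = 47.25
Step 2: Compute squared deviations from the mean:
  (26 - 47.25)^2 = 451.5625
  (92 - 47.25)^2 = 2002.5625
  (89 - 47.25)^2 = 1743.0625
  (74 - 47.25)^2 = 715.5625
  (36 - 47.25)^2 = 126.5625
  (10 - 47.25)^2 = 1387.5625
  (48 - 47.25)^2 = 0.5625
  (38 - 47.25)^2 = 85.5625
  (89 - 47.25)^2 = 1743.0625
  (40 - 47.25)^2 = 52.5625
  (8 - 47.25)^2 = 1540.5625
  (17 - 47.25)^2 = 915.0625
Step 3: Sum of squared deviations = 10764.25
Step 4: Population variance = 10764.25 / 12 = 897.0208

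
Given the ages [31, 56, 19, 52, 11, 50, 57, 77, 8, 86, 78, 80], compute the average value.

50.4167

Step 1: Sum all values: 31 + 56 + 19 + 52 + 11 + 50 + 57 + 77 + 8 + 86 + 78 + 80 = 605
Step 2: Count the number of values: n = 12
Step 3: Mean = sum / n = 605 / 12 = 50.4167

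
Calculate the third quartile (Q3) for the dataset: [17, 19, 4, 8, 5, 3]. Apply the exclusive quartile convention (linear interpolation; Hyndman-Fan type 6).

17.5

Step 1: Sort the data: [3, 4, 5, 8, 17, 19]
Step 2: n = 6
Step 3: Using the exclusive quartile method:
  Q1 = 3.75
  Q2 (median) = 6.5
  Q3 = 17.5
  IQR = Q3 - Q1 = 17.5 - 3.75 = 13.75
Step 4: Q3 = 17.5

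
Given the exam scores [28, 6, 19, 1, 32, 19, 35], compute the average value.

20

Step 1: Sum all values: 28 + 6 + 19 + 1 + 32 + 19 + 35 = 140
Step 2: Count the number of values: n = 7
Step 3: Mean = sum / n = 140 / 7 = 20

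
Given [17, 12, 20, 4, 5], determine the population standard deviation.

6.3435

Step 1: Compute the mean: 11.6
Step 2: Sum of squared deviations from the mean: 201.2
Step 3: Population variance = 201.2 / 5 = 40.24
Step 4: Standard deviation = sqrt(40.24) = 6.3435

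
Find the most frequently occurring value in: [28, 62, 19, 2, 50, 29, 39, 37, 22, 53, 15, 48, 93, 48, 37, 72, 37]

37

Step 1: Count the frequency of each value:
  2: appears 1 time(s)
  15: appears 1 time(s)
  19: appears 1 time(s)
  22: appears 1 time(s)
  28: appears 1 time(s)
  29: appears 1 time(s)
  37: appears 3 time(s)
  39: appears 1 time(s)
  48: appears 2 time(s)
  50: appears 1 time(s)
  53: appears 1 time(s)
  62: appears 1 time(s)
  72: appears 1 time(s)
  93: appears 1 time(s)
Step 2: The value 37 appears most frequently (3 times).
Step 3: Mode = 37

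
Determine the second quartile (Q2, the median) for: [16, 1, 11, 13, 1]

11

Step 1: Sort the data: [1, 1, 11, 13, 16]
Step 2: n = 5
Step 3: Q2 is the median. Since n is odd, it is the middle value at position 3: 11
Step 4: Q2 = 11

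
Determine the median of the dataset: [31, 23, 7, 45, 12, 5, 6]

12

Step 1: Sort the data in ascending order: [5, 6, 7, 12, 23, 31, 45]
Step 2: The number of values is n = 7.
Step 3: Since n is odd, the median is the middle value at position 4: 12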